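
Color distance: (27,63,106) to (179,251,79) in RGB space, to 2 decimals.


d = √[(R₁-R₂)² + (G₁-G₂)² + (B₁-B₂)²]
d = √[(27-179)² + (63-251)² + (106-79)²]
d = √[23104 + 35344 + 729]
d = √59177
d ≈ 243.26


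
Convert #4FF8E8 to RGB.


4F → 79 (R)
F8 → 248 (G)
E8 → 232 (B)
= RGB(79, 248, 232)


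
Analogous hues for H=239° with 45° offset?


Base hue: 239°
Left analog: (239 - 45) mod 360 = 194°
Right analog: (239 + 45) mod 360 = 284°
Analogous hues = 194° and 284°


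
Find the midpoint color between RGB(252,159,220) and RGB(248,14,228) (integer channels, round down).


Midpoint: each channel = ⌊(C₁+C₂)/2⌋
R: ⌊(252+248)/2⌋ = 250
G: ⌊(159+14)/2⌋ = 86
B: ⌊(220+228)/2⌋ = 224
= RGB(250, 86, 224)


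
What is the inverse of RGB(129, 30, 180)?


Invert: (255-R, 255-G, 255-B)
R: 255-129 = 126
G: 255-30 = 225
B: 255-180 = 75
= RGB(126, 225, 75)


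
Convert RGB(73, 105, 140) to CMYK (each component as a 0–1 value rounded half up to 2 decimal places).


R'=73/255≈0.2863, G'=105/255≈0.4118, B'=140/255≈0.5490
K = 1 - max(R',G',B') = 1 - 140/255 = 115/255 = 0.45098… → 0.45
(1-R'-K)/(1-K) simplifies to (max-R)/max with max = 140:
C = (140-73)/140 = 67/140 = 0.47857… → 0.48
M = (140-105)/140 = 35/140 = 0.25 → 0.25
Y = (140-140)/140 = 0/140 = 0 → 0.00
= CMYK(0.48, 0.25, 0.00, 0.45)


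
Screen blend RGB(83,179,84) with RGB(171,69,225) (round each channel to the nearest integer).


Screen: C = 255 - (255-A)×(255-B)/255, rounded to nearest integer
R: 255 - (255-83)×(255-171)/255 = 255 - 14448/255 ≈ 255 - 56.659 = 198.341 → 198
G: 255 - (255-179)×(255-69)/255 = 255 - 14136/255 ≈ 255 - 55.435 = 199.565 → 200
B: 255 - (255-84)×(255-225)/255 = 255 - 5130/255 ≈ 255 - 20.118 = 234.882 → 235
= RGB(198, 200, 235)


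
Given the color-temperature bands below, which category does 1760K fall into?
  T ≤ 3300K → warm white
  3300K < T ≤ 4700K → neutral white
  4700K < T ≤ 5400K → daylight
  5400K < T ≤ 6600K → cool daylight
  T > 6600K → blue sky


Temperature: 1760K
1760K ≤ 3300K → warm white
Classification: warm white


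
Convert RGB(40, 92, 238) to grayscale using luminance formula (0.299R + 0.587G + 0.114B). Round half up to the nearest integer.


Gray = 0.299×R + 0.587×G + 0.114×B
Gray = 0.299×40 + 0.587×92 + 0.114×238
Gray = 11.960 + 54.004 + 27.132
Gray = 93.096 → round half up → 93
Gray = 93


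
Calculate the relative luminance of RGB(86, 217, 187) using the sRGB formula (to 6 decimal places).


Linearize each channel (sRGB transfer function): c = v/255; c_lin = c/12.92 if c ≤ 0.04045, else ((c+0.055)/1.055)^2.4
  R: 86/255 ≈ 0.337255 > 0.04045 → ((0.337255+0.055)/1.055)^2.4 ≈ 0.093059
  G: 217/255 ≈ 0.850980 > 0.04045 → ((0.850980+0.055)/1.055)^2.4 ≈ 0.693872
  B: 187/255 ≈ 0.733333 > 0.04045 → ((0.733333+0.055)/1.055)^2.4 ≈ 0.496933
R_lin = 0.093059, G_lin = 0.693872, B_lin = 0.496933
L = 0.2126×R + 0.7152×G + 0.0722×B
L = 0.2126×0.093059 + 0.7152×0.693872 + 0.0722×0.496933
L ≈ 0.551920


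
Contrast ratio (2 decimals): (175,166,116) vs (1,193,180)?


Linearize each sRGB channel c=v/255: c/12.92 if c ≤ 0.04045 else ((c+0.055)/1.055)^2.4
L = 0.2126×R_lin + 0.7152×G_lin + 0.0722×B_lin
Color 1 (175,166,116):
  R=175: 175/255≈0.6863 > 0.04045 → ((0.6863+0.055)/1.055)^2.4 ≈ 0.42869
  G=166: 166/255≈0.6510 > 0.04045 → ((0.6510+0.055)/1.055)^2.4 ≈ 0.38133
  B=116: 116/255≈0.4549 > 0.04045 → ((0.4549+0.055)/1.055)^2.4 ≈ 0.17465
  L1 = 0.2126×0.42869 + 0.7152×0.38133 + 0.0722×0.17465 ≈ 0.37647
Color 2 (1,193,180):
  R=1: 1/255≈0.0039 ≤ 0.04045 → 0.0039/12.92 ≈ 0.00030
  G=193: 193/255≈0.7569 > 0.04045 → ((0.7569+0.055)/1.055)^2.4 ≈ 0.53328
  B=180: 180/255≈0.7059 > 0.04045 → ((0.7059+0.055)/1.055)^2.4 ≈ 0.45641
  L2 = 0.2126×0.00030 + 0.7152×0.53328 + 0.0722×0.45641 ≈ 0.41442
Lighter = 0.41442, Darker = 0.37647
Ratio = (L_lighter + 0.05) / (L_darker + 0.05)
Ratio = (0.41442 + 0.05) / (0.37647 + 0.05) = 0.46442 / 0.42647 ≈ 1.0890
Ratio ≈ 1.09:1


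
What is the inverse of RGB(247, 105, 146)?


Invert: (255-R, 255-G, 255-B)
R: 255-247 = 8
G: 255-105 = 150
B: 255-146 = 109
= RGB(8, 150, 109)


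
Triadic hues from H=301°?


Triadic: equally spaced at 120° intervals
H1 = 301°
H2 = (301 + 120) mod 360 = 61°
H3 = (301 + 240) mod 360 = 181°
Triadic = 301°, 61°, 181°


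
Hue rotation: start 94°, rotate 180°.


New hue = (H + rotation) mod 360
New hue = (94 + 180) mod 360
= 274 mod 360
= 274°


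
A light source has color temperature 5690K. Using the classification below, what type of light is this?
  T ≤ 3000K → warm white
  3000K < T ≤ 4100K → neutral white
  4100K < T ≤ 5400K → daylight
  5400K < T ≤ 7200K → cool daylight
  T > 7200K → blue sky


Temperature: 5690K
5400K < 5690K ≤ 7200K → cool daylight
Classification: cool daylight


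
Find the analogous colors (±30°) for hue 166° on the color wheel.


Base hue: 166°
Left analog: (166 - 30) mod 360 = 136°
Right analog: (166 + 30) mod 360 = 196°
Analogous hues = 136° and 196°


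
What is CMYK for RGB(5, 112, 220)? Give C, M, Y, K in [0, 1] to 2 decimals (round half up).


R'=5/255≈0.0196, G'=112/255≈0.4392, B'=220/255≈0.8627
K = 1 - max(R',G',B') = 1 - 220/255 = 35/255 = 0.13725… → 0.14
(1-R'-K)/(1-K) simplifies to (max-R)/max with max = 220:
C = (220-5)/220 = 215/220 = 0.97727… → 0.98
M = (220-112)/220 = 108/220 = 0.49090… → 0.49
Y = (220-220)/220 = 0/220 = 0 → 0.00
= CMYK(0.98, 0.49, 0.00, 0.14)


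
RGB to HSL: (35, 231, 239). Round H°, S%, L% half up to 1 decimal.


Normalize: R'=35/255≈0.1373, G'=231/255≈0.9059, B'=239/255≈0.9373
Max=239/255, Min=35/255, Δ=Max-Min=204/255
L = (Max+Min)/2 = (239+35)/510 = 274/510 = 0.53725… → L = 53.7%
L > 0.5 → S = Δ/(2-Max-Min) = 204/(510-239-35) = 204/236 = 0.86440… → S = 86.4%
(the 1/255 factors cancel in S and H, so raw channel differences can be used)
Max is B' → H = 60 × ((R-G)/Δ + 4) = 60 × ((35-231)/204 + 4)
  -196/204 + 4 = -0.9607… + 4 = 3.0392…
  H = 60 × 3.0392… = 182.352…° → H = 182.4°
= HSL(182.4°, 86.4%, 53.7%)


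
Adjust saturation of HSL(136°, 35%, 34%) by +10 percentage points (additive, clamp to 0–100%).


Original S = 35%
Adjustment = +10 percentage points
New S = 35 + (10) = 45
Clamp to [0, 100] → 45
= HSL(136°, 45%, 34%)


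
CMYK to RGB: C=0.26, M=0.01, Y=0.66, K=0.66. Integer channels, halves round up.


R = 255 × (1-C) × (1-K) = 255 × 0.74 × 0.34 = 64.158 → 64
G = 255 × (1-M) × (1-K) = 255 × 0.99 × 0.34 = 85.833 → 86
B = 255 × (1-Y) × (1-K) = 255 × 0.34 × 0.34 = 29.478 → 29
= RGB(64, 86, 29)


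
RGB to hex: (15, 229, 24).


R = 15 → 0F (hex)
G = 229 → E5 (hex)
B = 24 → 18 (hex)
Hex = #0FE518


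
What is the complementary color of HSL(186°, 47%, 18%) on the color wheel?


Complement = opposite side of color wheel = hue + 180°
H' = (186 + 180) mod 360 = 6°
S and L unchanged.
= HSL(6°, 47%, 18%)


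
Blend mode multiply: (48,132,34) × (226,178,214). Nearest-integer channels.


Multiply: C = A×B/255, rounded to nearest integer
R: 48×226/255 = 10848/255 ≈ 42.541 → 43
G: 132×178/255 = 23496/255 ≈ 92.141 → 92
B: 34×214/255 = 7276/255 ≈ 28.533 → 29
= RGB(43, 92, 29)


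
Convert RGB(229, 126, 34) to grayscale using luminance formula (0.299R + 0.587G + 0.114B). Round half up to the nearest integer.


Gray = 0.299×R + 0.587×G + 0.114×B
Gray = 0.299×229 + 0.587×126 + 0.114×34
Gray = 68.471 + 73.962 + 3.876
Gray = 146.309 → round half up → 146
Gray = 146


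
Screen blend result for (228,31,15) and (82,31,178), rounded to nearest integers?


Screen: C = 255 - (255-A)×(255-B)/255, rounded to nearest integer
R: 255 - (255-228)×(255-82)/255 = 255 - 4671/255 ≈ 255 - 18.318 = 236.682 → 237
G: 255 - (255-31)×(255-31)/255 = 255 - 50176/255 ≈ 255 - 196.769 = 58.231 → 58
B: 255 - (255-15)×(255-178)/255 = 255 - 18480/255 ≈ 255 - 72.471 = 182.529 → 183
= RGB(237, 58, 183)


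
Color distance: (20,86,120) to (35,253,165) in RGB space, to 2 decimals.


d = √[(R₁-R₂)² + (G₁-G₂)² + (B₁-B₂)²]
d = √[(20-35)² + (86-253)² + (120-165)²]
d = √[225 + 27889 + 2025]
d = √30139
d ≈ 173.61


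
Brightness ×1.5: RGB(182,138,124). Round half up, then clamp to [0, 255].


Multiply each channel by 1.5, round half up, clamp to [0, 255]
R: 182×1.5 = 273 → clamp → 255
G: 138×1.5 = 207
B: 124×1.5 = 186
= RGB(255, 207, 186)


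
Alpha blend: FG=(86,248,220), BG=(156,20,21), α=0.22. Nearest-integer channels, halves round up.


C = α×F + (1-α)×B, with 1-α = 0.78
R: 0.22×86 + 0.78×156 = 18.92 + 121.68 = 140.60 → 141
G: 0.22×248 + 0.78×20 = 54.56 + 15.60 = 70.16 → 70
B: 0.22×220 + 0.78×21 = 48.40 + 16.38 = 64.78 → 65
= RGB(141, 70, 65)


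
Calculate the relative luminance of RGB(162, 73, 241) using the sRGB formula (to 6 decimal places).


Linearize each channel (sRGB transfer function): c = v/255; c_lin = c/12.92 if c ≤ 0.04045, else ((c+0.055)/1.055)^2.4
  R: 162/255 ≈ 0.635294 > 0.04045 → ((0.635294+0.055)/1.055)^2.4 ≈ 0.361307
  G: 73/255 ≈ 0.286275 > 0.04045 → ((0.286275+0.055)/1.055)^2.4 ≈ 0.066626
  B: 241/255 ≈ 0.945098 > 0.04045 → ((0.945098+0.055)/1.055)^2.4 ≈ 0.879622
R_lin = 0.361307, G_lin = 0.066626, B_lin = 0.879622
L = 0.2126×R + 0.7152×G + 0.0722×B
L = 0.2126×0.361307 + 0.7152×0.066626 + 0.0722×0.879622
L ≈ 0.187973


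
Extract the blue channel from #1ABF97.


Color: #1ABF97
R = 1A = 26
G = BF = 191
B = 97 = 151
Blue = 151


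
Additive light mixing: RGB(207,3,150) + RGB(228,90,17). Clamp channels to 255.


Additive: each channel = min(255, C₁+C₂)
R: 207+228 = 435 → 255
G: 3+90 = 93 → 93
B: 150+17 = 167 → 167
= RGB(255, 93, 167)


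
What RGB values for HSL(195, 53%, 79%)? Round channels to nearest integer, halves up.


H=195°, S=0.53, L=0.79
C = (1-|2L-1|)×S = (1-|0.58|)×0.53 = 0.2226
H' = H/60 = 195/60 ≈ 3.2500; X = C×(1-|H' mod 2 - 1|) = 0.16695
m = L - C/2 = 0.79 - 0.1113 = 0.6787
Sector ⌊H'⌋ = 3 → (R',G',B') = (0.0, 0.16695, 0.2226)
RGB = ((R'+m)×255, (G'+m)×255, (B'+m)×255) = (173.0685, 215.64075, 229.8315)
Round half up → RGB(173, 216, 230)


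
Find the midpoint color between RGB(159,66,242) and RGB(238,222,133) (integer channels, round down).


Midpoint: each channel = ⌊(C₁+C₂)/2⌋
R: ⌊(159+238)/2⌋ = 198
G: ⌊(66+222)/2⌋ = 144
B: ⌊(242+133)/2⌋ = 187
= RGB(198, 144, 187)


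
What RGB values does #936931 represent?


93 → 147 (R)
69 → 105 (G)
31 → 49 (B)
= RGB(147, 105, 49)


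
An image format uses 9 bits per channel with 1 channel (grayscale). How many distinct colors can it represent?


Total bits = 9 bits/channel × 1 channels = 9 bits
Distinct colors = 2^9
= 512 colors


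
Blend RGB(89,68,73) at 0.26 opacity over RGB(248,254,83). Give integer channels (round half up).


C = α×F + (1-α)×B, with 1-α = 0.74
R: 0.26×89 + 0.74×248 = 23.14 + 183.52 = 206.66 → 207
G: 0.26×68 + 0.74×254 = 17.68 + 187.96 = 205.64 → 206
B: 0.26×73 + 0.74×83 = 18.98 + 61.42 = 80.40 → 80
= RGB(207, 206, 80)


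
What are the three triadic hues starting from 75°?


Triadic: equally spaced at 120° intervals
H1 = 75°
H2 = (75 + 120) mod 360 = 195°
H3 = (75 + 240) mod 360 = 315°
Triadic = 75°, 195°, 315°


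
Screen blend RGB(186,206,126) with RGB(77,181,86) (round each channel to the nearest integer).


Screen: C = 255 - (255-A)×(255-B)/255, rounded to nearest integer
R: 255 - (255-186)×(255-77)/255 = 255 - 12282/255 ≈ 255 - 48.165 = 206.835 → 207
G: 255 - (255-206)×(255-181)/255 = 255 - 3626/255 ≈ 255 - 14.220 = 240.780 → 241
B: 255 - (255-126)×(255-86)/255 = 255 - 21801/255 ≈ 255 - 85.494 = 169.506 → 170
= RGB(207, 241, 170)


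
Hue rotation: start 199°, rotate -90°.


New hue = (H + rotation) mod 360
New hue = (199 -90) mod 360
= 109 mod 360
= 109°


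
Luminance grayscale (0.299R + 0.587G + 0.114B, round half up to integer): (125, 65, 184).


Gray = 0.299×R + 0.587×G + 0.114×B
Gray = 0.299×125 + 0.587×65 + 0.114×184
Gray = 37.375 + 38.155 + 20.976
Gray = 96.506 → round half up → 97
Gray = 97


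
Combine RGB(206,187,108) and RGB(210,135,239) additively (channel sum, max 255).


Additive: each channel = min(255, C₁+C₂)
R: 206+210 = 416 → 255
G: 187+135 = 322 → 255
B: 108+239 = 347 → 255
= RGB(255, 255, 255)


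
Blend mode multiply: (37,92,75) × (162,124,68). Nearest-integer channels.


Multiply: C = A×B/255, rounded to nearest integer
R: 37×162/255 = 5994/255 ≈ 23.506 → 24
G: 92×124/255 = 11408/255 ≈ 44.737 → 45
B: 75×68/255 = 5100/255 ≈ 20.000 → 20
= RGB(24, 45, 20)


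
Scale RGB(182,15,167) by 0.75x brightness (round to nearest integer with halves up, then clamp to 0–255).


Multiply each channel by 0.75, round half up, clamp to [0, 255]
R: 182×0.75 = 136.5 → round → 137
G: 15×0.75 = 11.25 → round → 11
B: 167×0.75 = 125.25 → round → 125
= RGB(137, 11, 125)


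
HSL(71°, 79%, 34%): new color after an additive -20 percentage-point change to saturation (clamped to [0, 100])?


Original S = 79%
Adjustment = -20 percentage points
New S = 79 + (-20) = 59
Clamp to [0, 100] → 59
= HSL(71°, 59%, 34%)


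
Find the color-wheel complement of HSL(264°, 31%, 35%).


Complement = opposite side of color wheel = hue + 180°
H' = (264 + 180) mod 360 = 84°
S and L unchanged.
= HSL(84°, 31%, 35%)


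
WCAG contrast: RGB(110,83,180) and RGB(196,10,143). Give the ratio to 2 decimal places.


Linearize each sRGB channel c=v/255: c/12.92 if c ≤ 0.04045 else ((c+0.055)/1.055)^2.4
L = 0.2126×R_lin + 0.7152×G_lin + 0.0722×B_lin
Color 1 (110,83,180):
  R=110: 110/255≈0.4314 > 0.04045 → ((0.4314+0.055)/1.055)^2.4 ≈ 0.15593
  G=83: 83/255≈0.3255 > 0.04045 → ((0.3255+0.055)/1.055)^2.4 ≈ 0.08650
  B=180: 180/255≈0.7059 > 0.04045 → ((0.7059+0.055)/1.055)^2.4 ≈ 0.45641
  L1 = 0.2126×0.15593 + 0.7152×0.08650 + 0.0722×0.45641 ≈ 0.12797
Color 2 (196,10,143):
  R=196: 196/255≈0.7686 > 0.04045 → ((0.7686+0.055)/1.055)^2.4 ≈ 0.55201
  G=10: 10/255≈0.0392 ≤ 0.04045 → 0.0392/12.92 ≈ 0.00304
  B=143: 143/255≈0.5608 > 0.04045 → ((0.5608+0.055)/1.055)^2.4 ≈ 0.27468
  L2 = 0.2126×0.55201 + 0.7152×0.00304 + 0.0722×0.27468 ≈ 0.13936
Lighter = 0.13936, Darker = 0.12797
Ratio = (L_lighter + 0.05) / (L_darker + 0.05)
Ratio = (0.13936 + 0.05) / (0.12797 + 0.05) = 0.18936 / 0.17797 ≈ 1.0640
Ratio ≈ 1.06:1


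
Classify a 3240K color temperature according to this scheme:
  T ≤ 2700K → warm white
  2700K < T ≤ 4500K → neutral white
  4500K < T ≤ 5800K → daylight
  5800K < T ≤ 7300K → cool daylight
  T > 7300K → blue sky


Temperature: 3240K
2700K < 3240K ≤ 4500K → neutral white
Classification: neutral white


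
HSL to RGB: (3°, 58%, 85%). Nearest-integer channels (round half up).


H=3°, S=0.58, L=0.85
C = (1-|2L-1|)×S = (1-|0.70|)×0.58 = 0.174
H' = H/60 = 3/60 ≈ 0.0500; X = C×(1-|H' mod 2 - 1|) = 0.0087
m = L - C/2 = 0.85 - 0.087 = 0.763
Sector ⌊H'⌋ = 0 → (R',G',B') = (0.174, 0.0087, 0.0)
RGB = ((R'+m)×255, (G'+m)×255, (B'+m)×255) = (238.935, 196.7835, 194.565)
Round half up → RGB(239, 197, 195)


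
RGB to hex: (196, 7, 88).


R = 196 → C4 (hex)
G = 7 → 07 (hex)
B = 88 → 58 (hex)
Hex = #C40758


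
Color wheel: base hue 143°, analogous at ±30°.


Base hue: 143°
Left analog: (143 - 30) mod 360 = 113°
Right analog: (143 + 30) mod 360 = 173°
Analogous hues = 113° and 173°


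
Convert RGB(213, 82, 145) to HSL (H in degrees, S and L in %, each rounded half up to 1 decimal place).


Normalize: R'=213/255≈0.8353, G'=82/255≈0.3216, B'=145/255≈0.5686
Max=213/255, Min=82/255, Δ=Max-Min=131/255
L = (Max+Min)/2 = (213+82)/510 = 295/510 = 0.57843… → L = 57.8%
L > 0.5 → S = Δ/(2-Max-Min) = 131/(510-213-82) = 131/215 = 0.60930… → S = 60.9%
(the 1/255 factors cancel in S and H, so raw channel differences can be used)
Max is R' → H = 60 × (((G-B)/Δ) mod 6) = 60 × (((82-145)/131) mod 6)
  (-63)/131 = -0.4809…; negative, so add 6 → 5.5190…
  H = 60 × 5.5190… = 331.145…° → H = 331.1°
= HSL(331.1°, 60.9%, 57.8%)


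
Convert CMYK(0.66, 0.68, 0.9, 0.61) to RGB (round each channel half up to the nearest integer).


R = 255 × (1-C) × (1-K) = 255 × 0.34 × 0.39 = 33.813 → 34
G = 255 × (1-M) × (1-K) = 255 × 0.32 × 0.39 = 31.824 → 32
B = 255 × (1-Y) × (1-K) = 255 × 0.10 × 0.39 = 9.945 → 10
= RGB(34, 32, 10)


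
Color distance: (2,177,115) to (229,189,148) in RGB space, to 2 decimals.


d = √[(R₁-R₂)² + (G₁-G₂)² + (B₁-B₂)²]
d = √[(2-229)² + (177-189)² + (115-148)²]
d = √[51529 + 144 + 1089]
d = √52762
d ≈ 229.70


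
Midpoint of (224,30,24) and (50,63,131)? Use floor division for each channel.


Midpoint: each channel = ⌊(C₁+C₂)/2⌋
R: ⌊(224+50)/2⌋ = 137
G: ⌊(30+63)/2⌋ = 46
B: ⌊(24+131)/2⌋ = 77
= RGB(137, 46, 77)


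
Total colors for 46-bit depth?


Colors = 2^bits = 2^46
= 70,368,744,177,664 colors


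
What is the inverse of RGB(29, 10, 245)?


Invert: (255-R, 255-G, 255-B)
R: 255-29 = 226
G: 255-10 = 245
B: 255-245 = 10
= RGB(226, 245, 10)


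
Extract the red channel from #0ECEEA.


Color: #0ECEEA
R = 0E = 14
G = CE = 206
B = EA = 234
Red = 14


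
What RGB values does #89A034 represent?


89 → 137 (R)
A0 → 160 (G)
34 → 52 (B)
= RGB(137, 160, 52)


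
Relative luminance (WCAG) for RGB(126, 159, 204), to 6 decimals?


Linearize each channel (sRGB transfer function): c = v/255; c_lin = c/12.92 if c ≤ 0.04045, else ((c+0.055)/1.055)^2.4
  R: 126/255 ≈ 0.494118 > 0.04045 → ((0.494118+0.055)/1.055)^2.4 ≈ 0.208637
  G: 159/255 ≈ 0.623529 > 0.04045 → ((0.623529+0.055)/1.055)^2.4 ≈ 0.346704
  B: 204/255 ≈ 0.800000 > 0.04045 → ((0.800000+0.055)/1.055)^2.4 ≈ 0.603827
R_lin = 0.208637, G_lin = 0.346704, B_lin = 0.603827
L = 0.2126×R + 0.7152×G + 0.0722×B
L = 0.2126×0.208637 + 0.7152×0.346704 + 0.0722×0.603827
L ≈ 0.335915


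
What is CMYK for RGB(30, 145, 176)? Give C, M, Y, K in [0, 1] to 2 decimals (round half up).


R'=30/255≈0.1176, G'=145/255≈0.5686, B'=176/255≈0.6902
K = 1 - max(R',G',B') = 1 - 176/255 = 79/255 = 0.30980… → 0.31
(1-R'-K)/(1-K) simplifies to (max-R)/max with max = 176:
C = (176-30)/176 = 146/176 = 0.82954… → 0.83
M = (176-145)/176 = 31/176 = 0.17613… → 0.18
Y = (176-176)/176 = 0/176 = 0 → 0.00
= CMYK(0.83, 0.18, 0.00, 0.31)


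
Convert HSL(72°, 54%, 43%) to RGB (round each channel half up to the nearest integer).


H=72°, S=0.54, L=0.43
C = (1-|2L-1|)×S = (1-|-0.14|)×0.54 = 0.4644
H' = H/60 = 72/60 ≈ 1.2000; X = C×(1-|H' mod 2 - 1|) = 0.37152
m = L - C/2 = 0.43 - 0.2322 = 0.1978
Sector ⌊H'⌋ = 1 → (R',G',B') = (0.37152, 0.4644, 0.0)
RGB = ((R'+m)×255, (G'+m)×255, (B'+m)×255) = (145.1766, 168.861, 50.439)
Round half up → RGB(145, 169, 50)


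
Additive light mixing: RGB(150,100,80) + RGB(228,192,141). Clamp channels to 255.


Additive: each channel = min(255, C₁+C₂)
R: 150+228 = 378 → 255
G: 100+192 = 292 → 255
B: 80+141 = 221 → 221
= RGB(255, 255, 221)


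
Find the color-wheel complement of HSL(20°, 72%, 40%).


Complement = opposite side of color wheel = hue + 180°
H' = (20 + 180) mod 360 = 200°
S and L unchanged.
= HSL(200°, 72%, 40%)


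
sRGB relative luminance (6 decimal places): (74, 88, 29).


Linearize each channel (sRGB transfer function): c = v/255; c_lin = c/12.92 if c ≤ 0.04045, else ((c+0.055)/1.055)^2.4
  R: 74/255 ≈ 0.290196 > 0.04045 → ((0.290196+0.055)/1.055)^2.4 ≈ 0.068478
  G: 88/255 ≈ 0.345098 > 0.04045 → ((0.345098+0.055)/1.055)^2.4 ≈ 0.097587
  B: 29/255 ≈ 0.113725 > 0.04045 → ((0.113725+0.055)/1.055)^2.4 ≈ 0.012286
R_lin = 0.068478, G_lin = 0.097587, B_lin = 0.012286
L = 0.2126×R + 0.7152×G + 0.0722×B
L = 0.2126×0.068478 + 0.7152×0.097587 + 0.0722×0.012286
L ≈ 0.085240


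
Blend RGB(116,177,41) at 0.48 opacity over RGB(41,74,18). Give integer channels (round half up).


C = α×F + (1-α)×B, with 1-α = 0.52
R: 0.48×116 + 0.52×41 = 55.68 + 21.32 = 77.00 → 77
G: 0.48×177 + 0.52×74 = 84.96 + 38.48 = 123.44 → 123
B: 0.48×41 + 0.52×18 = 19.68 + 9.36 = 29.04 → 29
= RGB(77, 123, 29)


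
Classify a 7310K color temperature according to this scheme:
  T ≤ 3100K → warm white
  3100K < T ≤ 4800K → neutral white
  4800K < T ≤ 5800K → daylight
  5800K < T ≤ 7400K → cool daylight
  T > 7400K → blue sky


Temperature: 7310K
5800K < 7310K ≤ 7400K → cool daylight
Classification: cool daylight


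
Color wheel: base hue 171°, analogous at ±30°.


Base hue: 171°
Left analog: (171 - 30) mod 360 = 141°
Right analog: (171 + 30) mod 360 = 201°
Analogous hues = 141° and 201°


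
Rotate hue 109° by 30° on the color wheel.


New hue = (H + rotation) mod 360
New hue = (109 + 30) mod 360
= 139 mod 360
= 139°


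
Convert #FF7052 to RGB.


FF → 255 (R)
70 → 112 (G)
52 → 82 (B)
= RGB(255, 112, 82)


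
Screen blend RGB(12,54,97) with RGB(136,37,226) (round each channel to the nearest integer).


Screen: C = 255 - (255-A)×(255-B)/255, rounded to nearest integer
R: 255 - (255-12)×(255-136)/255 = 255 - 28917/255 ≈ 255 - 113.400 = 141.600 → 142
G: 255 - (255-54)×(255-37)/255 = 255 - 43818/255 ≈ 255 - 171.835 = 83.165 → 83
B: 255 - (255-97)×(255-226)/255 = 255 - 4582/255 ≈ 255 - 17.969 = 237.031 → 237
= RGB(142, 83, 237)


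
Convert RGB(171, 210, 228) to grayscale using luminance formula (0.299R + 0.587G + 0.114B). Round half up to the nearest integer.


Gray = 0.299×R + 0.587×G + 0.114×B
Gray = 0.299×171 + 0.587×210 + 0.114×228
Gray = 51.129 + 123.270 + 25.992
Gray = 200.391 → round half up → 200
Gray = 200


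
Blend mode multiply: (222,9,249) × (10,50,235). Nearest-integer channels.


Multiply: C = A×B/255, rounded to nearest integer
R: 222×10/255 = 2220/255 ≈ 8.706 → 9
G: 9×50/255 = 450/255 ≈ 1.765 → 2
B: 249×235/255 = 58515/255 ≈ 229.471 → 229
= RGB(9, 2, 229)


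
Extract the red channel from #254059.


Color: #254059
R = 25 = 37
G = 40 = 64
B = 59 = 89
Red = 37


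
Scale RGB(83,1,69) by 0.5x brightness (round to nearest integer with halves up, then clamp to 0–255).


Multiply each channel by 0.5, round half up, clamp to [0, 255]
R: 83×0.5 = 41.5 → round → 42
G: 1×0.5 = 0.5 → round → 1
B: 69×0.5 = 34.5 → round → 35
= RGB(42, 1, 35)


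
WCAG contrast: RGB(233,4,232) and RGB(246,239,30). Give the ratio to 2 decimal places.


Linearize each sRGB channel c=v/255: c/12.92 if c ≤ 0.04045 else ((c+0.055)/1.055)^2.4
L = 0.2126×R_lin + 0.7152×G_lin + 0.0722×B_lin
Color 1 (233,4,232):
  R=233: 233/255≈0.9137 > 0.04045 → ((0.9137+0.055)/1.055)^2.4 ≈ 0.81485
  G=4: 4/255≈0.0157 ≤ 0.04045 → 0.0157/12.92 ≈ 0.00121
  B=232: 232/255≈0.9098 > 0.04045 → ((0.9098+0.055)/1.055)^2.4 ≈ 0.80695
  L1 = 0.2126×0.81485 + 0.7152×0.00121 + 0.0722×0.80695 ≈ 0.23237
Color 2 (246,239,30):
  R=246: 246/255≈0.9647 > 0.04045 → ((0.9647+0.055)/1.055)^2.4 ≈ 0.92158
  G=239: 239/255≈0.9373 > 0.04045 → ((0.9373+0.055)/1.055)^2.4 ≈ 0.86316
  B=30: 30/255≈0.1176 > 0.04045 → ((0.1176+0.055)/1.055)^2.4 ≈ 0.01298
  L2 = 0.2126×0.92158 + 0.7152×0.86316 + 0.0722×0.01298 ≈ 0.81420
Lighter = 0.81420, Darker = 0.23237
Ratio = (L_lighter + 0.05) / (L_darker + 0.05)
Ratio = (0.81420 + 0.05) / (0.23237 + 0.05) = 0.86420 / 0.28237 ≈ 3.0605
Ratio ≈ 3.06:1


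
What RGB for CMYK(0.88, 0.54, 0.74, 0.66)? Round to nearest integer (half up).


R = 255 × (1-C) × (1-K) = 255 × 0.12 × 0.34 = 10.404 → 10
G = 255 × (1-M) × (1-K) = 255 × 0.46 × 0.34 = 39.882 → 40
B = 255 × (1-Y) × (1-K) = 255 × 0.26 × 0.34 = 22.542 → 23
= RGB(10, 40, 23)


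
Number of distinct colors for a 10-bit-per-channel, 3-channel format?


Total bits = 10 bits/channel × 3 channels = 30 bits
Distinct colors = 2^30
= 1,073,741,824 colors


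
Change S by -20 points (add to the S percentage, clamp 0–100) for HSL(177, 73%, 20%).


Original S = 73%
Adjustment = -20 percentage points
New S = 73 + (-20) = 53
Clamp to [0, 100] → 53
= HSL(177°, 53%, 20%)


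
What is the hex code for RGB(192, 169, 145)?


R = 192 → C0 (hex)
G = 169 → A9 (hex)
B = 145 → 91 (hex)
Hex = #C0A991


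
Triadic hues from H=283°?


Triadic: equally spaced at 120° intervals
H1 = 283°
H2 = (283 + 120) mod 360 = 43°
H3 = (283 + 240) mod 360 = 163°
Triadic = 283°, 43°, 163°


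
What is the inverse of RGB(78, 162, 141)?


Invert: (255-R, 255-G, 255-B)
R: 255-78 = 177
G: 255-162 = 93
B: 255-141 = 114
= RGB(177, 93, 114)


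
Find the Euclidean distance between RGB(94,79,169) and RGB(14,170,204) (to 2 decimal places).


d = √[(R₁-R₂)² + (G₁-G₂)² + (B₁-B₂)²]
d = √[(94-14)² + (79-170)² + (169-204)²]
d = √[6400 + 8281 + 1225]
d = √15906
d ≈ 126.12


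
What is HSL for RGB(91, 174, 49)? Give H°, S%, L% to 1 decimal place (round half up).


Normalize: R'=91/255≈0.3569, G'=174/255≈0.6824, B'=49/255≈0.1922
Max=174/255, Min=49/255, Δ=Max-Min=125/255
L = (Max+Min)/2 = (174+49)/510 = 223/510 = 0.43725… → L = 43.7%
L ≤ 0.5 → S = Δ/(Max+Min) = 125/(174+49) = 125/223 = 0.56053… → S = 56.1%
(the 1/255 factors cancel in S and H, so raw channel differences can be used)
Max is G' → H = 60 × ((B-R)/Δ + 2) = 60 × ((49-91)/125 + 2)
  -42/125 + 2 = -0.336 + 2 = 1.664
  H = 60 × 1.664 = 99.84° → H = 99.8°
= HSL(99.8°, 56.1%, 43.7%)


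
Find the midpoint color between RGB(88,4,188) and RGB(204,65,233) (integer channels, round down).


Midpoint: each channel = ⌊(C₁+C₂)/2⌋
R: ⌊(88+204)/2⌋ = 146
G: ⌊(4+65)/2⌋ = 34
B: ⌊(188+233)/2⌋ = 210
= RGB(146, 34, 210)


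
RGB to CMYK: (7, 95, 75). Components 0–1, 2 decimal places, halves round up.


R'=7/255≈0.0275, G'=95/255≈0.3725, B'=75/255≈0.2941
K = 1 - max(R',G',B') = 1 - 95/255 = 160/255 = 0.62745… → 0.63
(1-R'-K)/(1-K) simplifies to (max-R)/max with max = 95:
C = (95-7)/95 = 88/95 = 0.92631… → 0.93
M = (95-95)/95 = 0/95 = 0 → 0.00
Y = (95-75)/95 = 20/95 = 0.21052… → 0.21
= CMYK(0.93, 0.00, 0.21, 0.63)


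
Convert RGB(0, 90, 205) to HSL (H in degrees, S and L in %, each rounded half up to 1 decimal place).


Normalize: R'=0/255≈0.0000, G'=90/255≈0.3529, B'=205/255≈0.8039
Max=205/255, Min=0/255, Δ=Max-Min=205/255
L = (Max+Min)/2 = (205+0)/510 = 205/510 = 0.40196… → L = 40.2%
L ≤ 0.5 → S = Δ/(Max+Min) = 205/(205+0) = 205/205 = 1 → S = 100.0%
(the 1/255 factors cancel in S and H, so raw channel differences can be used)
Max is B' → H = 60 × ((R-G)/Δ + 4) = 60 × ((0-90)/205 + 4)
  -90/205 + 4 = -0.4390… + 4 = 3.5609…
  H = 60 × 3.5609… = 213.658…° → H = 213.7°
= HSL(213.7°, 100.0%, 40.2%)


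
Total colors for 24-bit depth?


Colors = 2^bits = 2^24
= 16,777,216 colors


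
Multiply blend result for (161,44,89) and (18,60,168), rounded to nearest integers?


Multiply: C = A×B/255, rounded to nearest integer
R: 161×18/255 = 2898/255 ≈ 11.365 → 11
G: 44×60/255 = 2640/255 ≈ 10.353 → 10
B: 89×168/255 = 14952/255 ≈ 58.635 → 59
= RGB(11, 10, 59)


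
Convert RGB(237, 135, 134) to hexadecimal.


R = 237 → ED (hex)
G = 135 → 87 (hex)
B = 134 → 86 (hex)
Hex = #ED8786


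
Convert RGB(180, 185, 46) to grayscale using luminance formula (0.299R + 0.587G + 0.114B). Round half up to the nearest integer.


Gray = 0.299×R + 0.587×G + 0.114×B
Gray = 0.299×180 + 0.587×185 + 0.114×46
Gray = 53.820 + 108.595 + 5.244
Gray = 167.659 → round half up → 168
Gray = 168


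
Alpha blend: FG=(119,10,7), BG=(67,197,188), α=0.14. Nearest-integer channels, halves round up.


C = α×F + (1-α)×B, with 1-α = 0.86
R: 0.14×119 + 0.86×67 = 16.66 + 57.62 = 74.28 → 74
G: 0.14×10 + 0.86×197 = 1.40 + 169.42 = 170.82 → 171
B: 0.14×7 + 0.86×188 = 0.98 + 161.68 = 162.66 → 163
= RGB(74, 171, 163)


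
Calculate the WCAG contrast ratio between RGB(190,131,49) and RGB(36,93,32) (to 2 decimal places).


Linearize each sRGB channel c=v/255: c/12.92 if c ≤ 0.04045 else ((c+0.055)/1.055)^2.4
L = 0.2126×R_lin + 0.7152×G_lin + 0.0722×B_lin
Color 1 (190,131,49):
  R=190: 190/255≈0.7451 > 0.04045 → ((0.7451+0.055)/1.055)^2.4 ≈ 0.51492
  G=131: 131/255≈0.5137 > 0.04045 → ((0.5137+0.055)/1.055)^2.4 ≈ 0.22697
  B=49: 49/255≈0.1922 > 0.04045 → ((0.1922+0.055)/1.055)^2.4 ≈ 0.03071
  L1 = 0.2126×0.51492 + 0.7152×0.22697 + 0.0722×0.03071 ≈ 0.27401
Color 2 (36,93,32):
  R=36: 36/255≈0.1412 > 0.04045 → ((0.1412+0.055)/1.055)^2.4 ≈ 0.01764
  G=93: 93/255≈0.3647 > 0.04045 → ((0.3647+0.055)/1.055)^2.4 ≈ 0.10946
  B=32: 32/255≈0.1255 > 0.04045 → ((0.1255+0.055)/1.055)^2.4 ≈ 0.01444
  L2 = 0.2126×0.01764 + 0.7152×0.10946 + 0.0722×0.01444 ≈ 0.08308
Lighter = 0.27401, Darker = 0.08308
Ratio = (L_lighter + 0.05) / (L_darker + 0.05)
Ratio = (0.27401 + 0.05) / (0.08308 + 0.05) = 0.32401 / 0.13308 ≈ 2.4347
Ratio ≈ 2.43:1


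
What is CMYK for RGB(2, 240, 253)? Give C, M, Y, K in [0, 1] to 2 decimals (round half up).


R'=2/255≈0.0078, G'=240/255≈0.9412, B'=253/255≈0.9922
K = 1 - max(R',G',B') = 1 - 253/255 = 2/255 = 0.00784… → 0.01
(1-R'-K)/(1-K) simplifies to (max-R)/max with max = 253:
C = (253-2)/253 = 251/253 = 0.99209… → 0.99
M = (253-240)/253 = 13/253 = 0.05138… → 0.05
Y = (253-253)/253 = 0/253 = 0 → 0.00
= CMYK(0.99, 0.05, 0.00, 0.01)


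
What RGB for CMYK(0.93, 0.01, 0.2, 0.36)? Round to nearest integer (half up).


R = 255 × (1-C) × (1-K) = 255 × 0.07 × 0.64 = 11.424 → 11
G = 255 × (1-M) × (1-K) = 255 × 0.99 × 0.64 = 161.568 → 162
B = 255 × (1-Y) × (1-K) = 255 × 0.80 × 0.64 = 130.56 → 131
= RGB(11, 162, 131)


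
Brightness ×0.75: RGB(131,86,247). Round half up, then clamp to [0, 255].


Multiply each channel by 0.75, round half up, clamp to [0, 255]
R: 131×0.75 = 98.25 → round → 98
G: 86×0.75 = 64.5 → round → 65
B: 247×0.75 = 185.25 → round → 185
= RGB(98, 65, 185)


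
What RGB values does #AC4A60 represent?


AC → 172 (R)
4A → 74 (G)
60 → 96 (B)
= RGB(172, 74, 96)


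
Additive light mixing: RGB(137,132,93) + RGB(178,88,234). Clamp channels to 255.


Additive: each channel = min(255, C₁+C₂)
R: 137+178 = 315 → 255
G: 132+88 = 220 → 220
B: 93+234 = 327 → 255
= RGB(255, 220, 255)


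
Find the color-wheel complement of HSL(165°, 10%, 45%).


Complement = opposite side of color wheel = hue + 180°
H' = (165 + 180) mod 360 = 345°
S and L unchanged.
= HSL(345°, 10%, 45%)


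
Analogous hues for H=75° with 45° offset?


Base hue: 75°
Left analog: (75 - 45) mod 360 = 30°
Right analog: (75 + 45) mod 360 = 120°
Analogous hues = 30° and 120°


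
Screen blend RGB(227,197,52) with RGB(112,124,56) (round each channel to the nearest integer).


Screen: C = 255 - (255-A)×(255-B)/255, rounded to nearest integer
R: 255 - (255-227)×(255-112)/255 = 255 - 4004/255 ≈ 255 - 15.702 = 239.298 → 239
G: 255 - (255-197)×(255-124)/255 = 255 - 7598/255 ≈ 255 - 29.796 = 225.204 → 225
B: 255 - (255-52)×(255-56)/255 = 255 - 40397/255 ≈ 255 - 158.420 = 96.580 → 97
= RGB(239, 225, 97)


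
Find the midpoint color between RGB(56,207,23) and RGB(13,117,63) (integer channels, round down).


Midpoint: each channel = ⌊(C₁+C₂)/2⌋
R: ⌊(56+13)/2⌋ = 34
G: ⌊(207+117)/2⌋ = 162
B: ⌊(23+63)/2⌋ = 43
= RGB(34, 162, 43)


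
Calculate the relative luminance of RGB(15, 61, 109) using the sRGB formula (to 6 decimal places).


Linearize each channel (sRGB transfer function): c = v/255; c_lin = c/12.92 if c ≤ 0.04045, else ((c+0.055)/1.055)^2.4
  R: 15/255 ≈ 0.058824 > 0.04045 → ((0.058824+0.055)/1.055)^2.4 ≈ 0.004777
  G: 61/255 ≈ 0.239216 > 0.04045 → ((0.239216+0.055)/1.055)^2.4 ≈ 0.046665
  B: 109/255 ≈ 0.427451 > 0.04045 → ((0.427451+0.055)/1.055)^2.4 ≈ 0.152926
R_lin = 0.004777, G_lin = 0.046665, B_lin = 0.152926
L = 0.2126×R + 0.7152×G + 0.0722×B
L = 0.2126×0.004777 + 0.7152×0.046665 + 0.0722×0.152926
L ≈ 0.045432


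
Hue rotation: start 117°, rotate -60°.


New hue = (H + rotation) mod 360
New hue = (117 -60) mod 360
= 57 mod 360
= 57°


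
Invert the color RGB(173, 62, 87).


Invert: (255-R, 255-G, 255-B)
R: 255-173 = 82
G: 255-62 = 193
B: 255-87 = 168
= RGB(82, 193, 168)


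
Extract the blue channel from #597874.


Color: #597874
R = 59 = 89
G = 78 = 120
B = 74 = 116
Blue = 116


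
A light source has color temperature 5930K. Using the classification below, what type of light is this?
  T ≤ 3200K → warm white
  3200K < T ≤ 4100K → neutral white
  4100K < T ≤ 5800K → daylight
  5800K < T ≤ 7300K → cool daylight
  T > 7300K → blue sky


Temperature: 5930K
5800K < 5930K ≤ 7300K → cool daylight
Classification: cool daylight


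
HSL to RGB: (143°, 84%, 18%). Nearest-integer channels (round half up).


H=143°, S=0.84, L=0.18
C = (1-|2L-1|)×S = (1-|-0.64|)×0.84 = 0.3024
H' = H/60 = 143/60 ≈ 2.3833; X = C×(1-|H' mod 2 - 1|) = 0.11592
m = L - C/2 = 0.18 - 0.1512 = 0.0288
Sector ⌊H'⌋ = 2 → (R',G',B') = (0.0, 0.3024, 0.11592)
RGB = ((R'+m)×255, (G'+m)×255, (B'+m)×255) = (7.344, 84.456, 36.9036)
Round half up → RGB(7, 84, 37)


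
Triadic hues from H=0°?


Triadic: equally spaced at 120° intervals
H1 = 0°
H2 = (0 + 120) mod 360 = 120°
H3 = (0 + 240) mod 360 = 240°
Triadic = 0°, 120°, 240°


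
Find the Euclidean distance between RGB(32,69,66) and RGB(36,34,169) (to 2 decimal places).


d = √[(R₁-R₂)² + (G₁-G₂)² + (B₁-B₂)²]
d = √[(32-36)² + (69-34)² + (66-169)²]
d = √[16 + 1225 + 10609]
d = √11850
d ≈ 108.86


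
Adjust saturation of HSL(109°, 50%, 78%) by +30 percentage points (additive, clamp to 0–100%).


Original S = 50%
Adjustment = +30 percentage points
New S = 50 + (30) = 80
Clamp to [0, 100] → 80
= HSL(109°, 80%, 78%)


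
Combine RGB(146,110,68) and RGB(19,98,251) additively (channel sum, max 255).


Additive: each channel = min(255, C₁+C₂)
R: 146+19 = 165 → 165
G: 110+98 = 208 → 208
B: 68+251 = 319 → 255
= RGB(165, 208, 255)


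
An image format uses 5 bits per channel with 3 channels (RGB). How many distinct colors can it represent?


Total bits = 5 bits/channel × 3 channels = 15 bits
Distinct colors = 2^15
= 32,768 colors


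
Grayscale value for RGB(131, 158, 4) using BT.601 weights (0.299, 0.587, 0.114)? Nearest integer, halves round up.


Gray = 0.299×R + 0.587×G + 0.114×B
Gray = 0.299×131 + 0.587×158 + 0.114×4
Gray = 39.169 + 92.746 + 0.456
Gray = 132.371 → round half up → 132
Gray = 132


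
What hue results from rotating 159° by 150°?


New hue = (H + rotation) mod 360
New hue = (159 + 150) mod 360
= 309 mod 360
= 309°


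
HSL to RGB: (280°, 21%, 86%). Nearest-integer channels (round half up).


H=280°, S=0.21, L=0.86
C = (1-|2L-1|)×S = (1-|0.72|)×0.21 = 0.0588
H' = H/60 = 280/60 ≈ 4.6667; X = C×(1-|H' mod 2 - 1|) = 0.0392
m = L - C/2 = 0.86 - 0.0294 = 0.8306
Sector ⌊H'⌋ = 4 → (R',G',B') = (0.0392, 0.0, 0.0588)
RGB = ((R'+m)×255, (G'+m)×255, (B'+m)×255) = (221.799, 211.803, 226.797)
Round half up → RGB(222, 212, 227)


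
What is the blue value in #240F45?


Color: #240F45
R = 24 = 36
G = 0F = 15
B = 45 = 69
Blue = 69


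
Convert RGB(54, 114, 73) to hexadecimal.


R = 54 → 36 (hex)
G = 114 → 72 (hex)
B = 73 → 49 (hex)
Hex = #367249


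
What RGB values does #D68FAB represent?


D6 → 214 (R)
8F → 143 (G)
AB → 171 (B)
= RGB(214, 143, 171)


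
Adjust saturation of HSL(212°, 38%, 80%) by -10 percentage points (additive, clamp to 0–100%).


Original S = 38%
Adjustment = -10 percentage points
New S = 38 + (-10) = 28
Clamp to [0, 100] → 28
= HSL(212°, 28%, 80%)


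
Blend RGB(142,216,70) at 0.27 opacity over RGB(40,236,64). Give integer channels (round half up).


C = α×F + (1-α)×B, with 1-α = 0.73
R: 0.27×142 + 0.73×40 = 38.34 + 29.20 = 67.54 → 68
G: 0.27×216 + 0.73×236 = 58.32 + 172.28 = 230.60 → 231
B: 0.27×70 + 0.73×64 = 18.90 + 46.72 = 65.62 → 66
= RGB(68, 231, 66)


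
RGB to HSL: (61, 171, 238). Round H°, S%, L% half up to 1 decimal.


Normalize: R'=61/255≈0.2392, G'=171/255≈0.6706, B'=238/255≈0.9333
Max=238/255, Min=61/255, Δ=Max-Min=177/255
L = (Max+Min)/2 = (238+61)/510 = 299/510 = 0.58627… → L = 58.6%
L > 0.5 → S = Δ/(2-Max-Min) = 177/(510-238-61) = 177/211 = 0.83886… → S = 83.9%
(the 1/255 factors cancel in S and H, so raw channel differences can be used)
Max is B' → H = 60 × ((R-G)/Δ + 4) = 60 × ((61-171)/177 + 4)
  -110/177 + 4 = -0.6214… + 4 = 3.3785…
  H = 60 × 3.3785… = 202.711…° → H = 202.7°
= HSL(202.7°, 83.9%, 58.6%)


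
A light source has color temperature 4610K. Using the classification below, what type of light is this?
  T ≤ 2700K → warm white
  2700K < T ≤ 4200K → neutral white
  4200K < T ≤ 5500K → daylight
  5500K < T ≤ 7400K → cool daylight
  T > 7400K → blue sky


Temperature: 4610K
4200K < 4610K ≤ 5500K → daylight
Classification: daylight


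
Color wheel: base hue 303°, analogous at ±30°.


Base hue: 303°
Left analog: (303 - 30) mod 360 = 273°
Right analog: (303 + 30) mod 360 = 333°
Analogous hues = 273° and 333°


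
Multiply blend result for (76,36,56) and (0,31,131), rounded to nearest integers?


Multiply: C = A×B/255, rounded to nearest integer
R: 76×0/255 = 0/255 ≈ 0.000 → 0
G: 36×31/255 = 1116/255 ≈ 4.376 → 4
B: 56×131/255 = 7336/255 ≈ 28.769 → 29
= RGB(0, 4, 29)


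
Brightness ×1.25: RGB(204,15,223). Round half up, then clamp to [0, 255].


Multiply each channel by 1.25, round half up, clamp to [0, 255]
R: 204×1.25 = 255
G: 15×1.25 = 18.75 → round → 19
B: 223×1.25 = 278.75 → round → 279 → clamp → 255
= RGB(255, 19, 255)


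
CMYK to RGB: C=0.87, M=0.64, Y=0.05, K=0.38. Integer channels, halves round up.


R = 255 × (1-C) × (1-K) = 255 × 0.13 × 0.62 = 20.553 → 21
G = 255 × (1-M) × (1-K) = 255 × 0.36 × 0.62 = 56.916 → 57
B = 255 × (1-Y) × (1-K) = 255 × 0.95 × 0.62 = 150.195 → 150
= RGB(21, 57, 150)


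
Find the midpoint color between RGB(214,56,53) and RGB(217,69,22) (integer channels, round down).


Midpoint: each channel = ⌊(C₁+C₂)/2⌋
R: ⌊(214+217)/2⌋ = 215
G: ⌊(56+69)/2⌋ = 62
B: ⌊(53+22)/2⌋ = 37
= RGB(215, 62, 37)


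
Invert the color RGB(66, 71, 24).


Invert: (255-R, 255-G, 255-B)
R: 255-66 = 189
G: 255-71 = 184
B: 255-24 = 231
= RGB(189, 184, 231)


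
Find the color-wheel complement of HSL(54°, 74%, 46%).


Complement = opposite side of color wheel = hue + 180°
H' = (54 + 180) mod 360 = 234°
S and L unchanged.
= HSL(234°, 74%, 46%)


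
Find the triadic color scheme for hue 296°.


Triadic: equally spaced at 120° intervals
H1 = 296°
H2 = (296 + 120) mod 360 = 56°
H3 = (296 + 240) mod 360 = 176°
Triadic = 296°, 56°, 176°


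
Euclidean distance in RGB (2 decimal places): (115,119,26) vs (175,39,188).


d = √[(R₁-R₂)² + (G₁-G₂)² + (B₁-B₂)²]
d = √[(115-175)² + (119-39)² + (26-188)²]
d = √[3600 + 6400 + 26244]
d = √36244
d ≈ 190.38


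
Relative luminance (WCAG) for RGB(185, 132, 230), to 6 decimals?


Linearize each channel (sRGB transfer function): c = v/255; c_lin = c/12.92 if c ≤ 0.04045, else ((c+0.055)/1.055)^2.4
  R: 185/255 ≈ 0.725490 > 0.04045 → ((0.725490+0.055)/1.055)^2.4 ≈ 0.485150
  G: 132/255 ≈ 0.517647 > 0.04045 → ((0.517647+0.055)/1.055)^2.4 ≈ 0.230740
  B: 230/255 ≈ 0.901961 > 0.04045 → ((0.901961+0.055)/1.055)^2.4 ≈ 0.791298
R_lin = 0.485150, G_lin = 0.230740, B_lin = 0.791298
L = 0.2126×R + 0.7152×G + 0.0722×B
L = 0.2126×0.485150 + 0.7152×0.230740 + 0.0722×0.791298
L ≈ 0.325300
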